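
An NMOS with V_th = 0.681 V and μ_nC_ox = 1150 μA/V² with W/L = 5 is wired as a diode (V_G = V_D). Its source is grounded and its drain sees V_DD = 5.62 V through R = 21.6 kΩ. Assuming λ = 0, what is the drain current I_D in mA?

With gate tied to drain, V_GS = V_DS ≥ V_GS − V_th, so the device is in saturation.
k_n = μ_nC_ox · (W/L) = 5.75 mA/V².
KCL at the drain: ½ k_n (V_GS − V_th)² = (V_DD − V_GS)/R.
Let x = V_GS − 0.681. Then 62.1 x² + x − 4.939 = 0, giving x = 0.274 V (positive root), so V_GS = 0.955 V.
I_D = (V_DD − V_GS)/R = (5.62 − 0.955) / 21.6 = 0.216 mA.

I_D = 0.216 mA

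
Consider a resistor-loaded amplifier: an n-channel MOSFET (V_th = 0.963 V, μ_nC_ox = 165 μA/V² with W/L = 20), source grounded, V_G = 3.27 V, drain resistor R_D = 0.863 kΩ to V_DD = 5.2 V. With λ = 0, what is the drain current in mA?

V_GS = V_G = 3.27 V, so V_ov = 3.27 − 0.963 = 2.31 V.
k_n = μ_nC_ox · (W/L) = 3.3 mA/V².
Assume saturation: I_D = ½ k_n V_ov² = 0.5 × 3.3 × 2.31² = 8.78 mA, giving V_DS = V_DD − I_D R_D = 5.2 − 8.78 × 0.863 = -2.38 V.
But -2.38 V < V_ov = 2.31 V, so the device is actually in triode.
In triode I_D = k_n[V_ov V_DS − ½ V_DS²] and I_D = (V_DD − V_DS)/R_D. Equating: 1.42 V_DS² − 7.57 V_DS + 5.2 = 0, giving V_DS = 0.81 V (the root below V_ov).
I_D = (5.2 − 0.81) / 0.863 = 5.09 mA.

I_D = 5.09 mA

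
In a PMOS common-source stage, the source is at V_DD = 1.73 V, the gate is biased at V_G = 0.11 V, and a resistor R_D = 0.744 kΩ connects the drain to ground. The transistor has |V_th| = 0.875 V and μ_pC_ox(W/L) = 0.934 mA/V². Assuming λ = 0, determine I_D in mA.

I_D = 0.259 mA

V_SG = V_DD − V_G = 1.73 − 0.11 = 1.62 V, so V_ov = 1.62 − 0.875 = 0.745 V.
Assume saturation: I_D = ½ k_p V_ov² = 0.5 × 0.934 × 0.745² = 0.259 mA, giving V_SD = V_DD − I_D R_D = 1.73 − 0.259 × 0.744 = 1.54 V.
V_SD = 1.54 V ≥ V_ov = 0.745 V, confirming saturation.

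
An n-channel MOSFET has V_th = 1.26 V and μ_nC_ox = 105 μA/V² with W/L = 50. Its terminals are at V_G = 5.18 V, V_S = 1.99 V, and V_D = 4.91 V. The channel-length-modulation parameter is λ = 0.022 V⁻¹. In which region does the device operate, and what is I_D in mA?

V_GS = V_G − V_S = 5.18 − 1.99 = 3.19 V; V_DS = V_D − V_S = 4.91 − 1.99 = 2.92 V.
k_n = μ_nC_ox · (W/L) = 5.25 mA/V².
V_ov = V_GS − V_th = 3.19 − 1.26 = 1.93 V.
Since V_DS = 2.92 V ≥ V_ov = 1.93 V, the device is in saturation.
I_D = ½ k_n V_ov² (1 + λ V_DS) = 0.5 × 5.25 × 1.93² × (1 + 0.022 × 2.92) = 10.4 mA.

Saturation; I_D = 10.4 mA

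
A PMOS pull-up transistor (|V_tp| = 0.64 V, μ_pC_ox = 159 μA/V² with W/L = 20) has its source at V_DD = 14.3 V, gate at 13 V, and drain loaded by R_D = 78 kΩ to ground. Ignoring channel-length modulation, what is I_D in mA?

V_SG = V_DD − V_G = 14.3 − 13 = 1.3 V, so V_ov = 1.3 − 0.64 = 0.66 V.
k_p = μ_pC_ox · (W/L) = 3.18 mA/V².
Assume saturation: I_D = ½ k_p V_ov² = 0.5 × 3.18 × 0.66² = 0.693 mA, giving V_SD = V_DD − I_D R_D = 14.3 − 0.693 × 78 = -39.7 V.
But -39.7 V < V_ov = 0.66 V, so the device is actually in triode.
In triode I_D = k_p[V_ov V_SD − ½ V_SD²] and I_D = (V_DD − V_SD)/R_D. Equating: 124 V_SD² − 164.7 V_SD + 14.3 = 0, giving V_SD = 0.0934 V (the root below V_ov).
I_D = (14.3 − 0.0934) / 78 = 0.182 mA.

I_D = 0.182 mA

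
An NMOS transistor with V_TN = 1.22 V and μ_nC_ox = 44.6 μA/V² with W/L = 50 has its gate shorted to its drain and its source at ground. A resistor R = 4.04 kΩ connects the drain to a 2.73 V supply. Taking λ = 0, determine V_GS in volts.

V_GS = 1.70 V

With gate tied to drain, V_GS = V_DS ≥ V_GS − V_TN, so the device is in saturation.
k_n = μ_nC_ox · (W/L) = 2.23 mA/V².
KCL at the drain: ½ k_n (V_GS − V_TN)² = (V_DD − V_GS)/R.
Let x = V_GS − 1.22. Then 4.5 x² + x − 1.51 = 0, giving x = 0.479 V (positive root), so V_GS = 1.7 V.
I_D = (V_DD − V_GS)/R = (2.73 − 1.7) / 4.04 = 0.255 mA.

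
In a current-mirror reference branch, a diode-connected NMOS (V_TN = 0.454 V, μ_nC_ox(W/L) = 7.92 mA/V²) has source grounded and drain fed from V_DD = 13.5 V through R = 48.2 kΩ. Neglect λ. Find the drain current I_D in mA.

I_D = 0.265 mA

With gate tied to drain, V_GS = V_DS ≥ V_GS − V_TN, so the device is in saturation.
KCL at the drain: ½ k_n (V_GS − V_TN)² = (V_DD − V_GS)/R.
Let x = V_GS − 0.454. Then 191 x² + x − 13.05 = 0, giving x = 0.259 V (positive root), so V_GS = 0.713 V.
I_D = (V_DD − V_GS)/R = (13.5 − 0.713) / 48.2 = 0.265 mA.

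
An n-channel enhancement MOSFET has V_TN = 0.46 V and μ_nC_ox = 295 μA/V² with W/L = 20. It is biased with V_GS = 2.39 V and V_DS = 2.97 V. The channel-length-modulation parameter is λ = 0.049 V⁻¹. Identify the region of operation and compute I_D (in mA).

Saturation; I_D = 12.6 mA

k_n = μ_nC_ox · (W/L) = 5.9 mA/V².
V_ov = V_GS − V_TN = 2.39 − 0.46 = 1.93 V.
Since V_DS = 2.97 V ≥ V_ov = 1.93 V, the device is in saturation.
I_D = ½ k_n V_ov² (1 + λ V_DS) = 0.5 × 5.9 × 1.93² × (1 + 0.049 × 2.97) = 12.6 mA.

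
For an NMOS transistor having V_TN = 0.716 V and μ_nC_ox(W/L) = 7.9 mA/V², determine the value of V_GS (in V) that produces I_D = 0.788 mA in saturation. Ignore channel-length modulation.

V_GS = 1.16 V

In saturation I_D = ½ k_n (V_GS − V_TN)², so V_GS − V_TN = √(2 I_D / k_n) = √(2 × 0.788 / 7.9) = 0.447 V.
V_GS = 0.716 + 0.447 = 1.16 V.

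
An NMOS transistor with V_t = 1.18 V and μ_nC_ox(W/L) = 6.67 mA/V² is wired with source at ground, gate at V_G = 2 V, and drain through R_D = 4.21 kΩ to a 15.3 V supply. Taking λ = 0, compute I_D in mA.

V_GS = V_G = 2 V, so V_ov = 2 − 1.18 = 0.82 V.
Assume saturation: I_D = ½ k_n V_ov² = 0.5 × 6.67 × 0.82² = 2.24 mA, giving V_DS = V_DD − I_D R_D = 15.3 − 2.24 × 4.21 = 5.86 V.
V_DS = 5.86 V ≥ V_ov = 0.82 V, confirming saturation.

I_D = 2.24 mA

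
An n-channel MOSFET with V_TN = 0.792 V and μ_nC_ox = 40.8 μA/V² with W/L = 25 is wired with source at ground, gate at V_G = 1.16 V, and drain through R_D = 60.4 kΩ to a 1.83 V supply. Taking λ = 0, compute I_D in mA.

V_GS = V_G = 1.16 V, so V_ov = 1.16 − 0.792 = 0.368 V.
k_n = μ_nC_ox · (W/L) = 1.02 mA/V².
Assume saturation: I_D = ½ k_n V_ov² = 0.5 × 1.02 × 0.368² = 0.0691 mA, giving V_DS = V_DD − I_D R_D = 1.83 − 0.0691 × 60.4 = -2.34 V.
But -2.34 V < V_ov = 0.368 V, so the device is actually in triode.
In triode I_D = k_n[V_ov V_DS − ½ V_DS²] and I_D = (V_DD − V_DS)/R_D. Equating: 30.8 V_DS² − 23.67 V_DS + 1.83 = 0, giving V_DS = 0.0872 V (the root below V_ov).
I_D = (1.83 − 0.0872) / 60.4 = 0.0289 mA.

I_D = 0.0289 mA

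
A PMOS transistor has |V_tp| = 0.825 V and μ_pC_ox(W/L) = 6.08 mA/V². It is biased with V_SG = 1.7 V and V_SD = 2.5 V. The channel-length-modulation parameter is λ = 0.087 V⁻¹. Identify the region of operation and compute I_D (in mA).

V_ov = V_SG − |V_tp| = 1.7 − 0.825 = 0.875 V.
Since V_SD = 2.5 V ≥ V_ov = 0.875 V, the device is in saturation.
I_D = ½ k_p V_ov² (1 + λ V_SD) = 0.5 × 6.08 × 0.875² × (1 + 0.087 × 2.5) = 2.83 mA.

Saturation; I_D = 2.83 mA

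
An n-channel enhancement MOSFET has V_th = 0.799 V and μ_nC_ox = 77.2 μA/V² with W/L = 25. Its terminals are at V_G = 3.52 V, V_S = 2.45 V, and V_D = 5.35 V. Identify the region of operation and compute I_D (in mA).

V_GS = V_G − V_S = 3.52 − 2.45 = 1.07 V; V_DS = V_D − V_S = 5.35 − 2.45 = 2.9 V.
k_n = μ_nC_ox · (W/L) = 1.93 mA/V².
V_ov = V_GS − V_th = 1.07 − 0.799 = 0.271 V.
Since V_DS = 2.9 V ≥ V_ov = 0.271 V, the device is in saturation.
I_D = ½ k_n V_ov² = 0.5 × 1.93 × 0.271² = 0.0709 mA.

Saturation; I_D = 0.0709 mA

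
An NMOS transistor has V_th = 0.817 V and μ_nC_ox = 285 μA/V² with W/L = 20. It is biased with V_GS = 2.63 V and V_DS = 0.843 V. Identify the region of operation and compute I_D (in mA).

Triode; I_D = 6.69 mA

k_n = μ_nC_ox · (W/L) = 5.7 mA/V².
V_ov = V_GS − V_th = 2.63 − 0.817 = 1.81 V.
Since V_DS = 0.843 V < V_ov = 1.81 V, the device is in the triode region.
I_D = k_n [V_ov · V_DS − ½ V_DS²] = 5.7 × [1.81 × 0.843 − 0.5 × 0.843²] = 6.69 mA.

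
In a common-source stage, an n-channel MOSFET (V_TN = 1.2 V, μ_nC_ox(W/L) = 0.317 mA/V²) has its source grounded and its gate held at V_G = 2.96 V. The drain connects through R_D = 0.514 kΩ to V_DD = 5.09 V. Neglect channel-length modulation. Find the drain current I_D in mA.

I_D = 0.491 mA

V_GS = V_G = 2.96 V, so V_ov = 2.96 − 1.2 = 1.76 V.
Assume saturation: I_D = ½ k_n V_ov² = 0.5 × 0.317 × 1.76² = 0.491 mA, giving V_DS = V_DD − I_D R_D = 5.09 − 0.491 × 0.514 = 4.84 V.
V_DS = 4.84 V ≥ V_ov = 1.76 V, confirming saturation.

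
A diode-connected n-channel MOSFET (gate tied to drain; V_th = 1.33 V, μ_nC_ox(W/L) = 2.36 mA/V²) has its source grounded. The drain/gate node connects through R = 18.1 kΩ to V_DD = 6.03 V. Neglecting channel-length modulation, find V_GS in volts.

With gate tied to drain, V_GS = V_DS ≥ V_GS − V_th, so the device is in saturation.
KCL at the drain: ½ k_n (V_GS − V_th)² = (V_DD − V_GS)/R.
Let x = V_GS − 1.33. Then 21.4 x² + x − 4.7 = 0, giving x = 0.446 V (positive root), so V_GS = 1.78 V.
I_D = (V_DD − V_GS)/R = (6.03 − 1.78) / 18.1 = 0.235 mA.

V_GS = 1.78 V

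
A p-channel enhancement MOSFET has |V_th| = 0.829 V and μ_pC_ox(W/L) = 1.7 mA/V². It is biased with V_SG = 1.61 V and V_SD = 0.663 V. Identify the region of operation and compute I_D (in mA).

Triode; I_D = 0.507 mA

V_ov = V_SG − |V_th| = 1.61 − 0.829 = 0.781 V.
Since V_SD = 0.663 V < V_ov = 0.781 V, the device is in the triode region.
I_D = k_p [V_ov · V_SD − ½ V_SD²] = 1.7 × [0.781 × 0.663 − 0.5 × 0.663²] = 0.507 mA.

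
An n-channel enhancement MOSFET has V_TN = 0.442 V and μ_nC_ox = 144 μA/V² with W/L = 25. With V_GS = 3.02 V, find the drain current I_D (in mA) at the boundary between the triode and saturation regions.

I_D = 12.0 mA

At the boundary V_DS = V_ov = V_GS − V_TN = 3.02 − 0.442 = 2.58 V.
k_n = μ_nC_ox · (W/L) = 3.6 mA/V².
I_D = ½ k_n V_ov² = 0.5 × 3.6 × 2.58² = 12 mA.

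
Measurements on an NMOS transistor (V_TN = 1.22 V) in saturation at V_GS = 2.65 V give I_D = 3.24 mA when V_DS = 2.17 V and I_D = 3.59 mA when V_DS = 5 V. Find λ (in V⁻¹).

λ = 0.0416 V⁻¹

With V_GS fixed, I_D ∝ (1 + λ V_DS) in saturation, so I_D2/I_D1 = (1 + λ V_DS2)/(1 + λ V_DS1).
3.59/3.24 = 1.108 = (1 + 5 λ)/(1 + 2.17 λ).
Solving: λ (I_D1 V_DS2 − I_D2 V_DS1) = I_D2 − I_D1, so λ = (3.59 − 3.24) / (3.24 × 5 − 3.59 × 2.17) = 0.35 / 8.41 = 0.0416 V⁻¹.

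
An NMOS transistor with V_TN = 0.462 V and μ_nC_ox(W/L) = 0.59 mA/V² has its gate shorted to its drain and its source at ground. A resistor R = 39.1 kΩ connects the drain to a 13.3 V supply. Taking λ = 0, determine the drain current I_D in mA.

With gate tied to drain, V_GS = V_DS ≥ V_GS − V_TN, so the device is in saturation.
KCL at the drain: ½ k_n (V_GS − V_TN)² = (V_DD − V_GS)/R.
Let x = V_GS − 0.462. Then 11.5 x² + x − 12.84 = 0, giving x = 1.01 V (positive root), so V_GS = 1.47 V.
I_D = (V_DD − V_GS)/R = (13.3 − 1.47) / 39.1 = 0.302 mA.

I_D = 0.302 mA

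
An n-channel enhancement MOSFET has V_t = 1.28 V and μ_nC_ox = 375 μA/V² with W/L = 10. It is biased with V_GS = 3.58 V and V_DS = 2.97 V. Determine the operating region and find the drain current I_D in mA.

Saturation; I_D = 9.92 mA

k_n = μ_nC_ox · (W/L) = 3.75 mA/V².
V_ov = V_GS − V_t = 3.58 − 1.28 = 2.3 V.
Since V_DS = 2.97 V ≥ V_ov = 2.3 V, the device is in saturation.
I_D = ½ k_n V_ov² = 0.5 × 3.75 × 2.3² = 9.92 mA.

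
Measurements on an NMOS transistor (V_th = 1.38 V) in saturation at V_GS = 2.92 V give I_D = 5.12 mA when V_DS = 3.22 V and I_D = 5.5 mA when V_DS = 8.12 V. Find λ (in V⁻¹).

With V_GS fixed, I_D ∝ (1 + λ V_DS) in saturation, so I_D2/I_D1 = (1 + λ V_DS2)/(1 + λ V_DS1).
5.5/5.12 = 1.074 = (1 + 8.12 λ)/(1 + 3.22 λ).
Solving: λ (I_D1 V_DS2 − I_D2 V_DS1) = I_D2 − I_D1, so λ = (5.5 − 5.12) / (5.12 × 8.12 − 5.5 × 3.22) = 0.38 / 23.9 = 0.0159 V⁻¹.

λ = 0.0159 V⁻¹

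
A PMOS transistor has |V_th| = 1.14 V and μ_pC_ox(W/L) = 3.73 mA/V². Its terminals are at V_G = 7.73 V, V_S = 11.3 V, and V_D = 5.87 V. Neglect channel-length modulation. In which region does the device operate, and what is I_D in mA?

Saturation; I_D = 11.0 mA

V_SG = V_S − V_G = 11.3 − 7.73 = 3.57 V; V_SD = V_S − V_D = 11.3 − 5.87 = 5.43 V.
V_ov = V_SG − |V_th| = 3.57 − 1.14 = 2.43 V.
Since V_SD = 5.43 V ≥ V_ov = 2.43 V, the device is in saturation.
I_D = ½ k_p V_ov² = 0.5 × 3.73 × 2.43² = 11 mA.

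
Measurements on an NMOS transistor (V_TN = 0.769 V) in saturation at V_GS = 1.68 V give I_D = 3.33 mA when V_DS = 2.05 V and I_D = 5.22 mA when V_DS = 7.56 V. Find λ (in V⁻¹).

With V_GS fixed, I_D ∝ (1 + λ V_DS) in saturation, so I_D2/I_D1 = (1 + λ V_DS2)/(1 + λ V_DS1).
5.22/3.33 = 1.568 = (1 + 7.56 λ)/(1 + 2.05 λ).
Solving: λ (I_D1 V_DS2 − I_D2 V_DS1) = I_D2 − I_D1, so λ = (5.22 − 3.33) / (3.33 × 7.56 − 5.22 × 2.05) = 1.89 / 14.5 = 0.131 V⁻¹.

λ = 0.131 V⁻¹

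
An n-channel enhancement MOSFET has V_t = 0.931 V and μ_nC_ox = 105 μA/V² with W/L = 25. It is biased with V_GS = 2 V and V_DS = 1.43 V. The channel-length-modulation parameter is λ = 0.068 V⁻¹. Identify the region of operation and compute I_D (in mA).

k_n = μ_nC_ox · (W/L) = 2.625 mA/V².
V_ov = V_GS − V_t = 2 − 0.931 = 1.07 V.
Since V_DS = 1.43 V ≥ V_ov = 1.07 V, the device is in saturation.
I_D = ½ k_n V_ov² (1 + λ V_DS) = 0.5 × 2.625 × 1.07² × (1 + 0.068 × 1.43) = 1.65 mA.

Saturation; I_D = 1.65 mA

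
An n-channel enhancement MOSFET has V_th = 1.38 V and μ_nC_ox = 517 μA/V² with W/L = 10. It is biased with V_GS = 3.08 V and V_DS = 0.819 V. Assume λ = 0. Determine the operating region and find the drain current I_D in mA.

k_n = μ_nC_ox · (W/L) = 5.17 mA/V².
V_ov = V_GS − V_th = 3.08 − 1.38 = 1.7 V.
Since V_DS = 0.819 V < V_ov = 1.7 V, the device is in the triode region.
I_D = k_n [V_ov · V_DS − ½ V_DS²] = 5.17 × [1.7 × 0.819 − 0.5 × 0.819²] = 5.46 mA.

Triode; I_D = 5.46 mA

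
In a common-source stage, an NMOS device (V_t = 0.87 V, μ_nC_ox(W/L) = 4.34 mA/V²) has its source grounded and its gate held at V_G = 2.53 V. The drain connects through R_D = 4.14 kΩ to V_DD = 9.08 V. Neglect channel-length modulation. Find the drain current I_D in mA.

V_GS = V_G = 2.53 V, so V_ov = 2.53 − 0.87 = 1.66 V.
Assume saturation: I_D = ½ k_n V_ov² = 0.5 × 4.34 × 1.66² = 5.98 mA, giving V_DS = V_DD − I_D R_D = 9.08 − 5.98 × 4.14 = -15.7 V.
But -15.7 V < V_ov = 1.66 V, so the device is actually in triode.
In triode I_D = k_n[V_ov V_DS − ½ V_DS²] and I_D = (V_DD − V_DS)/R_D. Equating: 8.98 V_DS² − 30.83 V_DS + 9.08 = 0, giving V_DS = 0.325 V (the root below V_ov).
I_D = (9.08 − 0.325) / 4.14 = 2.11 mA.

I_D = 2.11 mA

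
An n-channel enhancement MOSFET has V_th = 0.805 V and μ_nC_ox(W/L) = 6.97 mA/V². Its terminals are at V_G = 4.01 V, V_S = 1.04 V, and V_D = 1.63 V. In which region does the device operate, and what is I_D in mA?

Triode; I_D = 7.69 mA

V_GS = V_G − V_S = 4.01 − 1.04 = 2.97 V; V_DS = V_D − V_S = 1.63 − 1.04 = 0.59 V.
V_ov = V_GS − V_th = 2.97 − 0.805 = 2.16 V.
Since V_DS = 0.59 V < V_ov = 2.16 V, the device is in the triode region.
I_D = k_n [V_ov · V_DS − ½ V_DS²] = 6.97 × [2.16 × 0.59 − 0.5 × 0.59²] = 7.69 mA.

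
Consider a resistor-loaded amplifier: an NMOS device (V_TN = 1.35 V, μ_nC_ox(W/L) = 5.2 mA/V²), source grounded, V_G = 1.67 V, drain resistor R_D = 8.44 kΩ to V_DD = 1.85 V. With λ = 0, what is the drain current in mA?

I_D = 0.200 mA

V_GS = V_G = 1.67 V, so V_ov = 1.67 − 1.35 = 0.32 V.
Assume saturation: I_D = ½ k_n V_ov² = 0.5 × 5.2 × 0.32² = 0.266 mA, giving V_DS = V_DD − I_D R_D = 1.85 − 0.266 × 8.44 = -0.397 V.
But -0.397 V < V_ov = 0.32 V, so the device is actually in triode.
In triode I_D = k_n[V_ov V_DS − ½ V_DS²] and I_D = (V_DD − V_DS)/R_D. Equating: 21.9 V_DS² − 15.04 V_DS + 1.85 = 0, giving V_DS = 0.161 V (the root below V_ov).
I_D = (1.85 − 0.161) / 8.44 = 0.2 mA.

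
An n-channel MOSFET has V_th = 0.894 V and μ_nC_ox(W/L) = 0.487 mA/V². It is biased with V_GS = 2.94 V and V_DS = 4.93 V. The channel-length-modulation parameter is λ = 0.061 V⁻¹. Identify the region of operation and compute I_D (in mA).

Saturation; I_D = 1.33 mA

V_ov = V_GS − V_th = 2.94 − 0.894 = 2.05 V.
Since V_DS = 4.93 V ≥ V_ov = 2.05 V, the device is in saturation.
I_D = ½ k_n V_ov² (1 + λ V_DS) = 0.5 × 0.487 × 2.05² × (1 + 0.061 × 4.93) = 1.33 mA.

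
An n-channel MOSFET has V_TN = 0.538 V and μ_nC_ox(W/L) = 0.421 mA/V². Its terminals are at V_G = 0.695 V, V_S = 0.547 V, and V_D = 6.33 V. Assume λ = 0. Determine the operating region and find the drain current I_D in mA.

V_GS = V_G − V_S = 0.695 − 0.547 = 0.148 V; V_DS = V_D − V_S = 6.33 − 0.547 = 5.78 V.
V_GS = 0.148 V < V_TN = 0.538 V, so the transistor is in cutoff.

Cutoff; I_D = 0 mA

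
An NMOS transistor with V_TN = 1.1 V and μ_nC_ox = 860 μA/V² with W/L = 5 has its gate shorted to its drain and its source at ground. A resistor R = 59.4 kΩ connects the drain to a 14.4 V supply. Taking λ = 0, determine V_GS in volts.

With gate tied to drain, V_GS = V_DS ≥ V_GS − V_TN, so the device is in saturation.
k_n = μ_nC_ox · (W/L) = 4.3 mA/V².
KCL at the drain: ½ k_n (V_GS − V_TN)² = (V_DD − V_GS)/R.
Let x = V_GS − 1.1. Then 128 x² + x − 13.3 = 0, giving x = 0.319 V (positive root), so V_GS = 1.42 V.
I_D = (V_DD − V_GS)/R = (14.4 − 1.42) / 59.4 = 0.219 mA.

V_GS = 1.42 V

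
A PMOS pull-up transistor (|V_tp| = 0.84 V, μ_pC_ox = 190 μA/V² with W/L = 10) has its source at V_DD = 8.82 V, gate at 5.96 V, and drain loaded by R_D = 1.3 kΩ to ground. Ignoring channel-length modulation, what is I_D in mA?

I_D = 3.88 mA

V_SG = V_DD − V_G = 8.82 − 5.96 = 2.86 V, so V_ov = 2.86 − 0.84 = 2.02 V.
k_p = μ_pC_ox · (W/L) = 1.9 mA/V².
Assume saturation: I_D = ½ k_p V_ov² = 0.5 × 1.9 × 2.02² = 3.88 mA, giving V_SD = V_DD − I_D R_D = 8.82 − 3.88 × 1.3 = 3.78 V.
V_SD = 3.78 V ≥ V_ov = 2.02 V, confirming saturation.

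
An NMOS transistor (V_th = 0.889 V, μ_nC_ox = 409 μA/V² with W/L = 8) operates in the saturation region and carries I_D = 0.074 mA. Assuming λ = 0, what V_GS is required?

V_GS = 1.10 V

k_n = μ_nC_ox · (W/L) = 3.272 mA/V².
In saturation I_D = ½ k_n (V_GS − V_th)², so V_GS − V_th = √(2 I_D / k_n) = √(2 × 0.074 / 3.272) = 0.213 V.
V_GS = 0.889 + 0.213 = 1.1 V.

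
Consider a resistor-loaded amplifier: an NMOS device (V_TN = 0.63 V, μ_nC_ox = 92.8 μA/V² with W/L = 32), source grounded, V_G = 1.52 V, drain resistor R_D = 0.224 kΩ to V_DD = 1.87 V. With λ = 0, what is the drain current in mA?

V_GS = V_G = 1.52 V, so V_ov = 1.52 − 0.63 = 0.89 V.
k_n = μ_nC_ox · (W/L) = 2.97 mA/V².
Assume saturation: I_D = ½ k_n V_ov² = 0.5 × 2.97 × 0.89² = 1.18 mA, giving V_DS = V_DD − I_D R_D = 1.87 − 1.18 × 0.224 = 1.61 V.
V_DS = 1.61 V ≥ V_ov = 0.89 V, confirming saturation.

I_D = 1.18 mA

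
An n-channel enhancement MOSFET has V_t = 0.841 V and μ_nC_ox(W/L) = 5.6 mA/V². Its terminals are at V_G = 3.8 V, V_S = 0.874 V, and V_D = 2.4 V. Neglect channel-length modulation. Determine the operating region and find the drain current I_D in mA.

V_GS = V_G − V_S = 3.8 − 0.874 = 2.93 V; V_DS = V_D − V_S = 2.4 − 0.874 = 1.53 V.
V_ov = V_GS − V_t = 2.93 − 0.841 = 2.08 V.
Since V_DS = 1.53 V < V_ov = 2.08 V, the device is in the triode region.
I_D = k_n [V_ov · V_DS − ½ V_DS²] = 5.6 × [2.08 × 1.53 − 0.5 × 1.53²] = 11.3 mA.

Triode; I_D = 11.3 mA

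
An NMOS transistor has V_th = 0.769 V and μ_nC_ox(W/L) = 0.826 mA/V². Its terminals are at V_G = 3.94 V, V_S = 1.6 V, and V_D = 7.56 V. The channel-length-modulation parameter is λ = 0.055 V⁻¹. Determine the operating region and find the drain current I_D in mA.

Saturation; I_D = 1.35 mA

V_GS = V_G − V_S = 3.94 − 1.6 = 2.34 V; V_DS = V_D − V_S = 7.56 − 1.6 = 5.96 V.
V_ov = V_GS − V_th = 2.34 − 0.769 = 1.57 V.
Since V_DS = 5.96 V ≥ V_ov = 1.57 V, the device is in saturation.
I_D = ½ k_n V_ov² (1 + λ V_DS) = 0.5 × 0.826 × 1.57² × (1 + 0.055 × 5.96) = 1.35 mA.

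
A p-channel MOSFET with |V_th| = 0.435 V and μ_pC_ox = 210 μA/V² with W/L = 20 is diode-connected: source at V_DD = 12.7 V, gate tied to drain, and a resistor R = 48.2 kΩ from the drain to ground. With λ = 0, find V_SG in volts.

With gate tied to drain, V_SG = V_SD ≥ V_SG − |V_th|, so the device is in saturation.
k_p = μ_pC_ox · (W/L) = 4.2 mA/V².
KCL at the drain: ½ k_p (V_SG − |V_th|)² = (V_DD − V_SG)/R.
Let x = V_SG − 0.435. Then 101 x² + x − 12.26 = 0, giving x = 0.343 V (positive root), so V_SG = 0.778 V.
I_D = (V_DD − V_SG)/R = (12.7 − 0.778) / 48.2 = 0.247 mA.

V_SG = 0.778 V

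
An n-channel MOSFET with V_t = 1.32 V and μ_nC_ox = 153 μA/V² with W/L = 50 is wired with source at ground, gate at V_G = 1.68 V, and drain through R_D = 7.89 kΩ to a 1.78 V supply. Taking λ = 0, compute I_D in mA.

I_D = 0.214 mA

V_GS = V_G = 1.68 V, so V_ov = 1.68 − 1.32 = 0.36 V.
k_n = μ_nC_ox · (W/L) = 7.65 mA/V².
Assume saturation: I_D = ½ k_n V_ov² = 0.5 × 7.65 × 0.36² = 0.496 mA, giving V_DS = V_DD − I_D R_D = 1.78 − 0.496 × 7.89 = -2.13 V.
But -2.13 V < V_ov = 0.36 V, so the device is actually in triode.
In triode I_D = k_n[V_ov V_DS − ½ V_DS²] and I_D = (V_DD − V_DS)/R_D. Equating: 30.2 V_DS² − 22.73 V_DS + 1.78 = 0, giving V_DS = 0.0888 V (the root below V_ov).
I_D = (1.78 − 0.0888) / 7.89 = 0.214 mA.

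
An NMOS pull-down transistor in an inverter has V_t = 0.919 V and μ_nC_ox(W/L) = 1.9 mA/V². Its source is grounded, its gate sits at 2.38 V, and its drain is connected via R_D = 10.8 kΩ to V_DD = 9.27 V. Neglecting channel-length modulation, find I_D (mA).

I_D = 0.827 mA

V_GS = V_G = 2.38 V, so V_ov = 2.38 − 0.919 = 1.46 V.
Assume saturation: I_D = ½ k_n V_ov² = 0.5 × 1.9 × 1.46² = 2.03 mA, giving V_DS = V_DD − I_D R_D = 9.27 − 2.03 × 10.8 = -12.6 V.
But -12.6 V < V_ov = 1.46 V, so the device is actually in triode.
In triode I_D = k_n[V_ov V_DS − ½ V_DS²] and I_D = (V_DD − V_DS)/R_D. Equating: 10.3 V_DS² − 30.98 V_DS + 9.27 = 0, giving V_DS = 0.337 V (the root below V_ov).
I_D = (9.27 − 0.337) / 10.8 = 0.827 mA.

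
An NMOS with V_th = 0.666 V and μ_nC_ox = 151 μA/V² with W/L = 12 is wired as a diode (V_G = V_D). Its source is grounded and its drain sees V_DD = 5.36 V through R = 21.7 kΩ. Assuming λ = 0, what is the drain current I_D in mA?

I_D = 0.195 mA

With gate tied to drain, V_GS = V_DS ≥ V_GS − V_th, so the device is in saturation.
k_n = μ_nC_ox · (W/L) = 1.812 mA/V².
KCL at the drain: ½ k_n (V_GS − V_th)² = (V_DD − V_GS)/R.
Let x = V_GS − 0.666. Then 19.7 x² + x − 4.694 = 0, giving x = 0.464 V (positive root), so V_GS = 1.13 V.
I_D = (V_DD − V_GS)/R = (5.36 − 1.13) / 21.7 = 0.195 mA.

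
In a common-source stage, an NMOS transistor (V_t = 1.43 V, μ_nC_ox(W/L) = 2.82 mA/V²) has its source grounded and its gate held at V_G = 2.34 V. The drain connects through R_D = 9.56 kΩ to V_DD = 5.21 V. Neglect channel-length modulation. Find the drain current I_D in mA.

V_GS = V_G = 2.34 V, so V_ov = 2.34 − 1.43 = 0.91 V.
Assume saturation: I_D = ½ k_n V_ov² = 0.5 × 2.82 × 0.91² = 1.17 mA, giving V_DS = V_DD − I_D R_D = 5.21 − 1.17 × 9.56 = -5.95 V.
But -5.95 V < V_ov = 0.91 V, so the device is actually in triode.
In triode I_D = k_n[V_ov V_DS − ½ V_DS²] and I_D = (V_DD − V_DS)/R_D. Equating: 13.5 V_DS² − 25.53 V_DS + 5.21 = 0, giving V_DS = 0.233 V (the root below V_ov).
I_D = (5.21 − 0.233) / 9.56 = 0.521 mA.

I_D = 0.521 mA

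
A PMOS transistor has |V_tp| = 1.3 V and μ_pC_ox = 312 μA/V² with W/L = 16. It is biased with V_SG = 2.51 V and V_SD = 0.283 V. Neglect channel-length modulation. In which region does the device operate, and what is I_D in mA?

k_p = μ_pC_ox · (W/L) = 4.992 mA/V².
V_ov = V_SG − |V_tp| = 2.51 − 1.3 = 1.21 V.
Since V_SD = 0.283 V < V_ov = 1.21 V, the device is in the triode region.
I_D = k_p [V_ov · V_SD − ½ V_SD²] = 4.992 × [1.21 × 0.283 − 0.5 × 0.283²] = 1.51 mA.

Triode; I_D = 1.51 mA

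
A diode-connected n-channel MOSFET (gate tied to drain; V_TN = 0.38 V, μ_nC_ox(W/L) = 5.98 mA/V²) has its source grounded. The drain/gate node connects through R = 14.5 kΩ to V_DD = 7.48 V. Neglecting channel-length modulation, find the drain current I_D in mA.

With gate tied to drain, V_GS = V_DS ≥ V_GS − V_TN, so the device is in saturation.
KCL at the drain: ½ k_n (V_GS − V_TN)² = (V_DD − V_GS)/R.
Let x = V_GS − 0.38. Then 43.4 x² + x − 7.1 = 0, giving x = 0.393 V (positive root), so V_GS = 0.773 V.
I_D = (V_DD − V_GS)/R = (7.48 − 0.773) / 14.5 = 0.463 mA.

I_D = 0.463 mA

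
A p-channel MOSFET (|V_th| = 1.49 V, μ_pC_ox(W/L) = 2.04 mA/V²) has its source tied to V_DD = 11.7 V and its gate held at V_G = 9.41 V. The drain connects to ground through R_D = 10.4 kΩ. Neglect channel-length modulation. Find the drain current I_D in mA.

I_D = 0.653 mA

V_SG = V_DD − V_G = 11.7 − 9.41 = 2.29 V, so V_ov = 2.29 − 1.49 = 0.8 V.
Assume saturation: I_D = ½ k_p V_ov² = 0.5 × 2.04 × 0.8² = 0.653 mA, giving V_SD = V_DD − I_D R_D = 11.7 − 0.653 × 10.4 = 4.91 V.
V_SD = 4.91 V ≥ V_ov = 0.8 V, confirming saturation.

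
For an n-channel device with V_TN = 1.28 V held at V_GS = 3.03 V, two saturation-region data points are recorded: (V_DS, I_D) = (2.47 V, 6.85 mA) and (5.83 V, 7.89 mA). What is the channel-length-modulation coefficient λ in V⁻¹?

With V_GS fixed, I_D ∝ (1 + λ V_DS) in saturation, so I_D2/I_D1 = (1 + λ V_DS2)/(1 + λ V_DS1).
7.89/6.85 = 1.152 = (1 + 5.83 λ)/(1 + 2.47 λ).
Solving: λ (I_D1 V_DS2 − I_D2 V_DS1) = I_D2 − I_D1, so λ = (7.89 − 6.85) / (6.85 × 5.83 − 7.89 × 2.47) = 1.04 / 20.4 = 0.0509 V⁻¹.

λ = 0.0509 V⁻¹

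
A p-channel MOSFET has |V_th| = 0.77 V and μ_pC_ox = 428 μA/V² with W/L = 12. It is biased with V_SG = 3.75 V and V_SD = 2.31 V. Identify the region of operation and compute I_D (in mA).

k_p = μ_pC_ox · (W/L) = 5.136 mA/V².
V_ov = V_SG − |V_th| = 3.75 − 0.77 = 2.98 V.
Since V_SD = 2.31 V < V_ov = 2.98 V, the device is in the triode region.
I_D = k_p [V_ov · V_SD − ½ V_SD²] = 5.136 × [2.98 × 2.31 − 0.5 × 2.31²] = 21.7 mA.

Triode; I_D = 21.7 mA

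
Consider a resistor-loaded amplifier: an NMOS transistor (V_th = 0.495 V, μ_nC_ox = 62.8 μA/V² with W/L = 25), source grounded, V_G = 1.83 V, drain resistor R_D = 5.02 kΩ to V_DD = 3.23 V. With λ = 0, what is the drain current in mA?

V_GS = V_G = 1.83 V, so V_ov = 1.83 − 0.495 = 1.33 V.
k_n = μ_nC_ox · (W/L) = 1.57 mA/V².
Assume saturation: I_D = ½ k_n V_ov² = 0.5 × 1.57 × 1.33² = 1.4 mA, giving V_DS = V_DD − I_D R_D = 3.23 − 1.4 × 5.02 = -3.79 V.
But -3.79 V < V_ov = 1.33 V, so the device is actually in triode.
In triode I_D = k_n[V_ov V_DS − ½ V_DS²] and I_D = (V_DD − V_DS)/R_D. Equating: 3.94 V_DS² − 11.52 V_DS + 3.23 = 0, giving V_DS = 0.314 V (the root below V_ov).
I_D = (3.23 − 0.314) / 5.02 = 0.581 mA.

I_D = 0.581 mA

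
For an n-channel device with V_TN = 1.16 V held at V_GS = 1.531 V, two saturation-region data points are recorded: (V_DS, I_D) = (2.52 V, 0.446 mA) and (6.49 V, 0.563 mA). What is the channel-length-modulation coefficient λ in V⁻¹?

λ = 0.0793 V⁻¹

With V_GS fixed, I_D ∝ (1 + λ V_DS) in saturation, so I_D2/I_D1 = (1 + λ V_DS2)/(1 + λ V_DS1).
0.563/0.446 = 1.262 = (1 + 6.49 λ)/(1 + 2.52 λ).
Solving: λ (I_D1 V_DS2 − I_D2 V_DS1) = I_D2 − I_D1, so λ = (0.563 − 0.446) / (0.446 × 6.49 − 0.563 × 2.52) = 0.117 / 1.48 = 0.0793 V⁻¹.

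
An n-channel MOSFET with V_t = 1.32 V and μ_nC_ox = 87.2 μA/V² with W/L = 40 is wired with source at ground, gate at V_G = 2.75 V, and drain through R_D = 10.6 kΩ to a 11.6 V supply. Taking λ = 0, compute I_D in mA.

V_GS = V_G = 2.75 V, so V_ov = 2.75 − 1.32 = 1.43 V.
k_n = μ_nC_ox · (W/L) = 3.488 mA/V².
Assume saturation: I_D = ½ k_n V_ov² = 0.5 × 3.488 × 1.43² = 3.57 mA, giving V_DS = V_DD − I_D R_D = 11.6 − 3.57 × 10.6 = -26.2 V.
But -26.2 V < V_ov = 1.43 V, so the device is actually in triode.
In triode I_D = k_n[V_ov V_DS − ½ V_DS²] and I_D = (V_DD − V_DS)/R_D. Equating: 18.5 V_DS² − 53.87 V_DS + 11.6 = 0, giving V_DS = 0.234 V (the root below V_ov).
I_D = (11.6 − 0.234) / 10.6 = 1.07 mA.

I_D = 1.07 mA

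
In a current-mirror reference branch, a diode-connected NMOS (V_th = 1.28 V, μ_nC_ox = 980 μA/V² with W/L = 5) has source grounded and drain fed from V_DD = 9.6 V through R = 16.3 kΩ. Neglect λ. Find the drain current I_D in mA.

I_D = 0.483 mA

With gate tied to drain, V_GS = V_DS ≥ V_GS − V_th, so the device is in saturation.
k_n = μ_nC_ox · (W/L) = 4.9 mA/V².
KCL at the drain: ½ k_n (V_GS − V_th)² = (V_DD − V_GS)/R.
Let x = V_GS − 1.28. Then 39.9 x² + x − 8.32 = 0, giving x = 0.444 V (positive root), so V_GS = 1.72 V.
I_D = (V_DD − V_GS)/R = (9.6 − 1.72) / 16.3 = 0.483 mA.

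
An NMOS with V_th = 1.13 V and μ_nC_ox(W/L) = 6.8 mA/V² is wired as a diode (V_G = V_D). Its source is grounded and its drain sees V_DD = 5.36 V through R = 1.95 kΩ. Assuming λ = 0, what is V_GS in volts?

With gate tied to drain, V_GS = V_DS ≥ V_GS − V_th, so the device is in saturation.
KCL at the drain: ½ k_n (V_GS − V_th)² = (V_DD − V_GS)/R.
Let x = V_GS − 1.13. Then 6.63 x² + x − 4.23 = 0, giving x = 0.727 V (positive root), so V_GS = 1.86 V.
I_D = (V_DD − V_GS)/R = (5.36 − 1.86) / 1.95 = 1.8 mA.

V_GS = 1.86 V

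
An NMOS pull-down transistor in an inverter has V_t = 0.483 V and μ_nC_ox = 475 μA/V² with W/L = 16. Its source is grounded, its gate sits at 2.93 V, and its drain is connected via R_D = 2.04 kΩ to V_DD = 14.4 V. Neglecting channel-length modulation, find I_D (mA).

V_GS = V_G = 2.93 V, so V_ov = 2.93 − 0.483 = 2.45 V.
k_n = μ_nC_ox · (W/L) = 7.6 mA/V².
Assume saturation: I_D = ½ k_n V_ov² = 0.5 × 7.6 × 2.45² = 22.8 mA, giving V_DS = V_DD − I_D R_D = 14.4 − 22.8 × 2.04 = -32 V.
But -32 V < V_ov = 2.45 V, so the device is actually in triode.
In triode I_D = k_n[V_ov V_DS − ½ V_DS²] and I_D = (V_DD − V_DS)/R_D. Equating: 7.75 V_DS² − 38.94 V_DS + 14.4 = 0, giving V_DS = 0.402 V (the root below V_ov).
I_D = (14.4 − 0.402) / 2.04 = 6.86 mA.

I_D = 6.86 mA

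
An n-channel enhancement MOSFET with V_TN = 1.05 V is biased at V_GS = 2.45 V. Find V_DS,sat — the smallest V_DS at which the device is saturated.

The boundary between triode and saturation is V_DS = V_GS − V_TN = V_ov.
V_ov = 2.45 − 1.05 = 1.4 V.

V_DS,sat = 1.40 V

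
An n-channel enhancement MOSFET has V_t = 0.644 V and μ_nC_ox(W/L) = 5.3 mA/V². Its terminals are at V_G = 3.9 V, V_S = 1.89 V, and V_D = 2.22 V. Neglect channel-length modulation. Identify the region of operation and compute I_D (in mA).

V_GS = V_G − V_S = 3.9 − 1.89 = 2.01 V; V_DS = V_D − V_S = 2.22 − 1.89 = 0.33 V.
V_ov = V_GS − V_t = 2.01 − 0.644 = 1.37 V.
Since V_DS = 0.33 V < V_ov = 1.37 V, the device is in the triode region.
I_D = k_n [V_ov · V_DS − ½ V_DS²] = 5.3 × [1.37 × 0.33 − 0.5 × 0.33²] = 2.1 mA.

Triode; I_D = 2.10 mA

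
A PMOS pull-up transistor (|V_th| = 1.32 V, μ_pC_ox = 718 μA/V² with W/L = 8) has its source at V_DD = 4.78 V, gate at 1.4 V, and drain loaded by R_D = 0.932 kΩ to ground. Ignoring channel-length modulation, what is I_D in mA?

V_SG = V_DD − V_G = 4.78 − 1.4 = 3.38 V, so V_ov = 3.38 − 1.32 = 2.06 V.
k_p = μ_pC_ox · (W/L) = 5.744 mA/V².
Assume saturation: I_D = ½ k_p V_ov² = 0.5 × 5.744 × 2.06² = 12.2 mA, giving V_SD = V_DD − I_D R_D = 4.78 − 12.2 × 0.932 = -6.58 V.
But -6.58 V < V_ov = 2.06 V, so the device is actually in triode.
In triode I_D = k_p[V_ov V_SD − ½ V_SD²] and I_D = (V_DD − V_SD)/R_D. Equating: 2.68 V_SD² − 12.03 V_SD + 4.78 = 0, giving V_SD = 0.441 V (the root below V_ov).
I_D = (4.78 − 0.441) / 0.932 = 4.66 mA.

I_D = 4.66 mA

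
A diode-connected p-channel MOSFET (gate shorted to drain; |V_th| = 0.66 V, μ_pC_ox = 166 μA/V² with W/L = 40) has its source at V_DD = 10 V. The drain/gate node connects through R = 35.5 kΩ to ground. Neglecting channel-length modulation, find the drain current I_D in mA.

I_D = 0.255 mA

With gate tied to drain, V_SG = V_SD ≥ V_SG − |V_th|, so the device is in saturation.
k_p = μ_pC_ox · (W/L) = 6.64 mA/V².
KCL at the drain: ½ k_p (V_SG − |V_th|)² = (V_DD − V_SG)/R.
Let x = V_SG − 0.66. Then 118 x² + x − 9.34 = 0, giving x = 0.277 V (positive root), so V_SG = 0.937 V.
I_D = (V_DD − V_SG)/R = (10 − 0.937) / 35.5 = 0.255 mA.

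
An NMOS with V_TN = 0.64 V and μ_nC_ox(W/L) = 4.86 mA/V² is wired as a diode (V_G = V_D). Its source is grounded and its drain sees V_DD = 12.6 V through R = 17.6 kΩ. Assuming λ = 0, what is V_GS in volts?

With gate tied to drain, V_GS = V_DS ≥ V_GS − V_TN, so the device is in saturation.
KCL at the drain: ½ k_n (V_GS − V_TN)² = (V_DD − V_GS)/R.
Let x = V_GS − 0.64. Then 42.8 x² + x − 11.96 = 0, giving x = 0.517 V (positive root), so V_GS = 1.16 V.
I_D = (V_DD − V_GS)/R = (12.6 − 1.16) / 17.6 = 0.65 mA.

V_GS = 1.16 V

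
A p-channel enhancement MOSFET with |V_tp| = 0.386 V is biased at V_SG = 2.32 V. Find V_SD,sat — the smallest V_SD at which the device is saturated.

The boundary between triode and saturation is V_SD = V_SG − |V_tp| = V_ov.
V_ov = 2.32 − 0.386 = 1.93 V.

V_SD,sat = 1.93 V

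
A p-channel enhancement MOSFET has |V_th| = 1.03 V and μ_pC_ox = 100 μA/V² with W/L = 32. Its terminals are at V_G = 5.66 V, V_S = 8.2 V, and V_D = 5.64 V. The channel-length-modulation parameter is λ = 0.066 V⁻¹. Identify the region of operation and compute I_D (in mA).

Saturation; I_D = 4.26 mA

V_SG = V_S − V_G = 8.2 − 5.66 = 2.54 V; V_SD = V_S − V_D = 8.2 − 5.64 = 2.56 V.
k_p = μ_pC_ox · (W/L) = 3.2 mA/V².
V_ov = V_SG − |V_th| = 2.54 − 1.03 = 1.51 V.
Since V_SD = 2.56 V ≥ V_ov = 1.51 V, the device is in saturation.
I_D = ½ k_p V_ov² (1 + λ V_SD) = 0.5 × 3.2 × 1.51² × (1 + 0.066 × 2.56) = 4.26 mA.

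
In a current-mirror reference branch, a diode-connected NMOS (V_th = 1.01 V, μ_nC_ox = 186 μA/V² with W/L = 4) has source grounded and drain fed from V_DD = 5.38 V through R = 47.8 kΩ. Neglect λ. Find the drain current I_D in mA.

I_D = 0.0816 mA

With gate tied to drain, V_GS = V_DS ≥ V_GS − V_th, so the device is in saturation.
k_n = μ_nC_ox · (W/L) = 0.744 mA/V².
KCL at the drain: ½ k_n (V_GS − V_th)² = (V_DD − V_GS)/R.
Let x = V_GS − 1.01. Then 17.8 x² + x − 4.37 = 0, giving x = 0.468 V (positive root), so V_GS = 1.48 V.
I_D = (V_DD − V_GS)/R = (5.38 − 1.48) / 47.8 = 0.0816 mA.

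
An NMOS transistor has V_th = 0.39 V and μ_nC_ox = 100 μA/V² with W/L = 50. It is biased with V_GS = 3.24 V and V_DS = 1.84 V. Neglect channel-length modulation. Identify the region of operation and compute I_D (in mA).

Triode; I_D = 17.8 mA

k_n = μ_nC_ox · (W/L) = 5 mA/V².
V_ov = V_GS − V_th = 3.24 − 0.39 = 2.85 V.
Since V_DS = 1.84 V < V_ov = 2.85 V, the device is in the triode region.
I_D = k_n [V_ov · V_DS − ½ V_DS²] = 5 × [2.85 × 1.84 − 0.5 × 1.84²] = 17.8 mA.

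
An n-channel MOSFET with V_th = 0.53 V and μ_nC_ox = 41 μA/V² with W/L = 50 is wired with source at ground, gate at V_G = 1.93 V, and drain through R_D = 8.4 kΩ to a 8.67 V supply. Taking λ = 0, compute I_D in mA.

V_GS = V_G = 1.93 V, so V_ov = 1.93 − 0.53 = 1.4 V.
k_n = μ_nC_ox · (W/L) = 2.05 mA/V².
Assume saturation: I_D = ½ k_n V_ov² = 0.5 × 2.05 × 1.4² = 2.01 mA, giving V_DS = V_DD − I_D R_D = 8.67 − 2.01 × 8.4 = -8.21 V.
But -8.21 V < V_ov = 1.4 V, so the device is actually in triode.
In triode I_D = k_n[V_ov V_DS − ½ V_DS²] and I_D = (V_DD − V_DS)/R_D. Equating: 8.61 V_DS² − 25.11 V_DS + 8.67 = 0, giving V_DS = 0.4 V (the root below V_ov).
I_D = (8.67 − 0.4) / 8.4 = 0.984 mA.

I_D = 0.984 mA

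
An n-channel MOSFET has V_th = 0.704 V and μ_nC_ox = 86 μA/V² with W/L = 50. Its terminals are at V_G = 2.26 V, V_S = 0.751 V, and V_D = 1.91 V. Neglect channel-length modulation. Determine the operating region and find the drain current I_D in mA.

V_GS = V_G − V_S = 2.26 − 0.751 = 1.51 V; V_DS = V_D − V_S = 1.91 − 0.751 = 1.16 V.
k_n = μ_nC_ox · (W/L) = 4.3 mA/V².
V_ov = V_GS − V_th = 1.51 − 0.704 = 0.805 V.
Since V_DS = 1.16 V ≥ V_ov = 0.805 V, the device is in saturation.
I_D = ½ k_n V_ov² = 0.5 × 4.3 × 0.805² = 1.39 mA.

Saturation; I_D = 1.39 mA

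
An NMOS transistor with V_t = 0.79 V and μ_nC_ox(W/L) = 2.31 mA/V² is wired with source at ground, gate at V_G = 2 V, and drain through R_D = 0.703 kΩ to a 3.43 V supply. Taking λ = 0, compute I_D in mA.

I_D = 1.69 mA

V_GS = V_G = 2 V, so V_ov = 2 − 0.79 = 1.21 V.
Assume saturation: I_D = ½ k_n V_ov² = 0.5 × 2.31 × 1.21² = 1.69 mA, giving V_DS = V_DD − I_D R_D = 3.43 − 1.69 × 0.703 = 2.24 V.
V_DS = 2.24 V ≥ V_ov = 1.21 V, confirming saturation.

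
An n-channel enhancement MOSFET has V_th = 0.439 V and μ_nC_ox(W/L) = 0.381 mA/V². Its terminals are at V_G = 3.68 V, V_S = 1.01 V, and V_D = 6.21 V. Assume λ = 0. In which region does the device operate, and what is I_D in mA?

Saturation; I_D = 0.948 mA

V_GS = V_G − V_S = 3.68 − 1.01 = 2.67 V; V_DS = V_D − V_S = 6.21 − 1.01 = 5.2 V.
V_ov = V_GS − V_th = 2.67 − 0.439 = 2.23 V.
Since V_DS = 5.2 V ≥ V_ov = 2.23 V, the device is in saturation.
I_D = ½ k_n V_ov² = 0.5 × 0.381 × 2.23² = 0.948 mA.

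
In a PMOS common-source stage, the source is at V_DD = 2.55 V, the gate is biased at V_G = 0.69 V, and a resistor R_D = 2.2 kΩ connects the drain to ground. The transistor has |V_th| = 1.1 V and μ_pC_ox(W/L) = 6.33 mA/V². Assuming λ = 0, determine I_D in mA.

V_SG = V_DD − V_G = 2.55 − 0.69 = 1.86 V, so V_ov = 1.86 − 1.1 = 0.76 V.
Assume saturation: I_D = ½ k_p V_ov² = 0.5 × 6.33 × 0.76² = 1.83 mA, giving V_SD = V_DD − I_D R_D = 2.55 − 1.83 × 2.2 = -1.47 V.
But -1.47 V < V_ov = 0.76 V, so the device is actually in triode.
In triode I_D = k_p[V_ov V_SD − ½ V_SD²] and I_D = (V_DD − V_SD)/R_D. Equating: 6.96 V_SD² − 11.58 V_SD + 2.55 = 0, giving V_SD = 0.261 V (the root below V_ov).
I_D = (2.55 − 0.261) / 2.2 = 1.04 mA.

I_D = 1.04 mA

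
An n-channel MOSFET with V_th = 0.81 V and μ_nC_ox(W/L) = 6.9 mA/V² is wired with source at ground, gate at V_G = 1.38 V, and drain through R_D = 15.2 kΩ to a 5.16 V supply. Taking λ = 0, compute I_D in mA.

I_D = 0.333 mA

V_GS = V_G = 1.38 V, so V_ov = 1.38 − 0.81 = 0.57 V.
Assume saturation: I_D = ½ k_n V_ov² = 0.5 × 6.9 × 0.57² = 1.12 mA, giving V_DS = V_DD − I_D R_D = 5.16 − 1.12 × 15.2 = -11.9 V.
But -11.9 V < V_ov = 0.57 V, so the device is actually in triode.
In triode I_D = k_n[V_ov V_DS − ½ V_DS²] and I_D = (V_DD − V_DS)/R_D. Equating: 52.4 V_DS² − 60.78 V_DS + 5.16 = 0, giving V_DS = 0.0922 V (the root below V_ov).
I_D = (5.16 − 0.0922) / 15.2 = 0.333 mA.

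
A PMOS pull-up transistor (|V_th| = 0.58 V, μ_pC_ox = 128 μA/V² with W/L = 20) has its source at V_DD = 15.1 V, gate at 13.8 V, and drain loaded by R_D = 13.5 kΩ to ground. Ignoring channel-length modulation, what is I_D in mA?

V_SG = V_DD − V_G = 15.1 − 13.8 = 1.3 V, so V_ov = 1.3 − 0.58 = 0.72 V.
k_p = μ_pC_ox · (W/L) = 2.56 mA/V².
Assume saturation: I_D = ½ k_p V_ov² = 0.5 × 2.56 × 0.72² = 0.664 mA, giving V_SD = V_DD − I_D R_D = 15.1 − 0.664 × 13.5 = 6.14 V.
V_SD = 6.14 V ≥ V_ov = 0.72 V, confirming saturation.

I_D = 0.664 mA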